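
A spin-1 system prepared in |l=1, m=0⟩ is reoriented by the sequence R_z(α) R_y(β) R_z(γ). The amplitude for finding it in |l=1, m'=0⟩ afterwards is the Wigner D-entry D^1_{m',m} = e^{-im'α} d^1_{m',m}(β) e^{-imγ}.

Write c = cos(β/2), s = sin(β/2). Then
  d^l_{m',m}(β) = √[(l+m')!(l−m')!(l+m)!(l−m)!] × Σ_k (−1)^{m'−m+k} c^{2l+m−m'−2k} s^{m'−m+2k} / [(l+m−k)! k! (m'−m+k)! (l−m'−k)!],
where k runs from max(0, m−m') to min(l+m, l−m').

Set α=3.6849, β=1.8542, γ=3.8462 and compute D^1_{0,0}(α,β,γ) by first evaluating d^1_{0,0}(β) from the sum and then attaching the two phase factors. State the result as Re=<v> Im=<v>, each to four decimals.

Re=-0.2796 Im=0.0000

Split into d^1_{0,0}(β=1.8542) × two z-phases.
c=cos(1.8542/2)=0.600156, s=sin(1.8542/2)=0.799883; N=√[1·1·1·1]=1.000000
Admissible k: 0..1 (factorial args all ≥0)
  k=0: (−1)^0·1.0000/(1)·0.6002^2·0.7999^0 = +0.360187
  k=1: (−1)^1·1.0000/(1)·0.6002^0·0.7999^2 = -0.639813
d^1_{0,0}(1.8542) = +0.360187 -0.639813 = -0.279625
D = (+1.000000+0.000000i)·(-0.279625)·(+1.000000+0.000000i) = -0.279625+0.000000i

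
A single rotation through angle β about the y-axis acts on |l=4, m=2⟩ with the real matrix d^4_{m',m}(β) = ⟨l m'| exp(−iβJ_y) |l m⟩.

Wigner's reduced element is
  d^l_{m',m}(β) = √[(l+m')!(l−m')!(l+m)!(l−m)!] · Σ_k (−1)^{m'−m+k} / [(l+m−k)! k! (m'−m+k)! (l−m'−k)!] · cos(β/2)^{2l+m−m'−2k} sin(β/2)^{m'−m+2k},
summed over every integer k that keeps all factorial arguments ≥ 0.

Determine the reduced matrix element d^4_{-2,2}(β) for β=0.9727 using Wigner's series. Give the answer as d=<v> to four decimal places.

d=0.3418

d^4_{-2,2}(β=0.9727) via Wigner's sum:
With c≡cos(β/2)=0.884045 and s≡sin(β/2)=0.467402, N=[2·720·720·2]^{1/2}=1440.000000
The bounds max(0,m−m')=4 and min(l+m,l−m')=6 give 3 terms
  k=4: (−1)^0·1440.0000/(96)·0.8840^4·0.4674^4 = +0.437272
  k=5: (−1)^1·1440.0000/(120)·0.8840^2·0.4674^6 = -0.097786
  k=6: (−1)^2·1440.0000/(1440)·0.8840^0·0.4674^8 = +0.002278
d^4_{-2,2}(0.9727) = +0.437272 -0.097786 +0.002278 = +0.341764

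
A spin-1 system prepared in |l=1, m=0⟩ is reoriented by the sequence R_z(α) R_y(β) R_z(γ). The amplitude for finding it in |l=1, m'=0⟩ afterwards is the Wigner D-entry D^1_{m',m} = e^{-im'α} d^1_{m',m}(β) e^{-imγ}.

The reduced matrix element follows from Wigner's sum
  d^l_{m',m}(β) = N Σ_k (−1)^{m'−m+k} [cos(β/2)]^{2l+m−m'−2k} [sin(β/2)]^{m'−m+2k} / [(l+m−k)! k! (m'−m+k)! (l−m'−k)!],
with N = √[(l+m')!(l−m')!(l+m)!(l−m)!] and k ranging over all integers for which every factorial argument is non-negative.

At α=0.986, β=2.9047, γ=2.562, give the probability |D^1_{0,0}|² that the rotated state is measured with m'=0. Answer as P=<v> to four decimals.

P=0.9449

First d^1_{0,0}(β=2.9047), then the phase factors e^{-i(0)α} and e^{-i(0)γ}:
c=cos(2.9047/2)=0.118170, s=sin(2.9047/2)=0.992993; N=√[1·1·1·1]=1.000000
Admissible k: 0..1 (factorial args all ≥0)
  k=0: (−1)^0·1.0000/(1)·0.1182^2·0.9930^0 = +0.013964
  k=1: (−1)^1·1.0000/(1)·0.1182^0·0.9930^2 = -0.986036
d^1_{0,0}(2.9047) = +0.013964 -0.986036 = -0.972072
|D^1_{0,0}|² = |d^1_{0,0}(β)|² = (-0.972072)² = 0.944924 (the z-rotation phases have unit modulus)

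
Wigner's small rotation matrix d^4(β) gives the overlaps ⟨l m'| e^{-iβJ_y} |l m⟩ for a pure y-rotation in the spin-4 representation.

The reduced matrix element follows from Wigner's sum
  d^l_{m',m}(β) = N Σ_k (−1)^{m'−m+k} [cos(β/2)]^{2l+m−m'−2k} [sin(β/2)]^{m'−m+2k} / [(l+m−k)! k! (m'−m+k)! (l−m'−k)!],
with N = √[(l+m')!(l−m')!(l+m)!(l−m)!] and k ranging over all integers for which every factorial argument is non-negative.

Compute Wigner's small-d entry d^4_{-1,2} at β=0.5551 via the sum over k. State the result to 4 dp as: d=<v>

d=0.2107

d^4_{-1,2}(β=0.5551) via Wigner's sum:
c=cos(0.5551/2)=0.961730, s=sin(0.5551/2)=0.274000; N=√[6·120·720·2]=1018.233765
k∈{3,4,5} keeps every argument non-negative
  k=3: (−1)^0·1018.2338/(72)·0.9617^5·0.2740^3 = +0.239350
  k=4: (−1)^1·1018.2338/(48)·0.9617^3·0.2740^5 = -0.029142
  k=5: (−1)^2·1018.2338/(240)·0.9617^1·0.2740^7 = +0.000473
d^4_{-1,2}(0.5551) = +0.239350 -0.029142 +0.000473 = +0.210681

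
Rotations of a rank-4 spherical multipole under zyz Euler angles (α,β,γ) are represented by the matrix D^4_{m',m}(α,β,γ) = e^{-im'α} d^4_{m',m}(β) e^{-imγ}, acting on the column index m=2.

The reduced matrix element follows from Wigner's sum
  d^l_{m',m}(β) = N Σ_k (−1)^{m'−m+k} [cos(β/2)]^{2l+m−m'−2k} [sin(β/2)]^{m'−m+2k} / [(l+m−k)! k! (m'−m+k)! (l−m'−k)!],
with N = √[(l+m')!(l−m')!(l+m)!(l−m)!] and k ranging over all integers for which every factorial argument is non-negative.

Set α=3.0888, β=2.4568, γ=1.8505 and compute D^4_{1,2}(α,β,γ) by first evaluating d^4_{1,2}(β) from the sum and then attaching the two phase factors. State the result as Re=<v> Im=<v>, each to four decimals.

First d^4_{1,2}(β=2.4568), then the phase factors e^{-i(1)α} and e^{-i(2)γ}:
With c≡cos(β/2)=0.335745 and s≡sin(β/2)=0.941953, N=[120·6·720·2]^{1/2}=1018.233765
The bounds max(0,m−m')=1 and min(l+m,l−m')=3 give 3 terms
  k=1: (−1)^0·1018.2338/(240)·0.3357^7·0.9420^1 = +0.001922
  k=2: (−1)^1·1018.2338/(48)·0.3357^5·0.9420^3 = -0.075639
  k=3: (−1)^2·1018.2338/(72)·0.3357^3·0.9420^5 = +0.396909
d^4_{1,2}(2.4568) = +0.001922 -0.075639 +0.396909 = +0.323192
Attach z-rotation phases: D = e^{-i(1)(3.0888)}·(+0.323192)·e^{-i(2)(1.8505)} = +0.282596-0.156819i

Re=0.2826 Im=-0.1568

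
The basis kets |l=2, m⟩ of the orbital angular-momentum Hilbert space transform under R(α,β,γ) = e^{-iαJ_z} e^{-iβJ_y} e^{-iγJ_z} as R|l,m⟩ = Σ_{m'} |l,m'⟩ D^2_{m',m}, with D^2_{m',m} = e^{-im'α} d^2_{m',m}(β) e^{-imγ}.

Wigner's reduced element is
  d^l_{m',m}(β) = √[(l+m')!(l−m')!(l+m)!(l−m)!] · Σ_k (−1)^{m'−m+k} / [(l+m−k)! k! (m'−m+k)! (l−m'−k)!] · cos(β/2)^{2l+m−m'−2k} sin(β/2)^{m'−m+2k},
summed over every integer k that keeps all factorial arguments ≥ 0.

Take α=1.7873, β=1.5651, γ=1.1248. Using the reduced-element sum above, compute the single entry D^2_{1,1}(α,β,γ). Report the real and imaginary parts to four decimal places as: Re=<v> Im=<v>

Re=0.4841 Im=0.1131

Split into d^2_{1,1}(β=1.5651) × two z-phases.
c=cos(1.5651/2)=0.709118, s=sin(1.5651/2)=0.705090; N=√[6·1·6·1]=6.000000
The bounds max(0,m−m')=0 and min(l+m,l−m')=1 give 2 terms
  k=0: (−1)^0·6.0000/(6)·0.7091^4·0.7051^0 = +0.252856
  k=1: (−1)^1·6.0000/(2)·0.7091^2·0.7051^2 = -0.749976
d^2_{1,1}(1.5651) = +0.252856 -0.749976 = -0.497119
Attach z-rotation phases: D = e^{-i(1)(1.7873)}·(-0.497119)·e^{-i(1)(1.1248)} = +0.484086+0.113086i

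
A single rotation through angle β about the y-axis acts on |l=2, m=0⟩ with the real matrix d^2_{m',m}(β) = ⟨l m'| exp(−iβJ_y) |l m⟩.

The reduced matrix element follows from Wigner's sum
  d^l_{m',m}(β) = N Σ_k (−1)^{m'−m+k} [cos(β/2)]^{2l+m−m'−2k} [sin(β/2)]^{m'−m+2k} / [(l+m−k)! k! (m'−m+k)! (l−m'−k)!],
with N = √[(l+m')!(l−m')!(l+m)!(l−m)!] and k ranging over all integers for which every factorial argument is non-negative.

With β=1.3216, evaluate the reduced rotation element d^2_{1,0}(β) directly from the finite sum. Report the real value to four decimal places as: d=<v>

d=-0.2927

d^2_{1,0}(β=1.3216) via Wigner's sum:
Half-angle: c=0.789501, s=0.613749. N=√(6·1·2·2)=4.898979
Admissible k: 0..1 (factorial args all ≥0)
  k=0: (−1)^1·4.8990/(2)·0.7895^3·0.6137^1 = -0.739818
  k=1: (−1)^2·4.8990/(2)·0.7895^1·0.6137^3 = +0.447095
d^2_{1,0}(1.3216) = -0.739818 +0.447095 = -0.292723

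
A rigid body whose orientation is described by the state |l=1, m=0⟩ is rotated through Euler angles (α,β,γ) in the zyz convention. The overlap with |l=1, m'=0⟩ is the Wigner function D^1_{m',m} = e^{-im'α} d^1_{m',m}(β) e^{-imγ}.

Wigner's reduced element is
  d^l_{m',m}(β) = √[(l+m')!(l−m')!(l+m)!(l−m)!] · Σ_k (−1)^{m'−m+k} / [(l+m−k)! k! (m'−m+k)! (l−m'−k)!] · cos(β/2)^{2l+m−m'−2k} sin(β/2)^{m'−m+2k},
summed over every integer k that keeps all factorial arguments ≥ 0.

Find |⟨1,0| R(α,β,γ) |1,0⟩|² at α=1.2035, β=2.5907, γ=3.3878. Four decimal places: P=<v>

P=0.7260

First d^1_{0,0}(β=2.5907), then the phase factors e^{-i(0)α} and e^{-i(0)γ}:
Half-angle: c=0.271976, s=0.962304. N=√(1·1·1·1)=1.000000
k: max(0,(0)−(0))=0 … min(1+(0),1−(0))=1
  k=0: (−1)^0·1.0000/(1)·0.2720^2·0.9623^0 = +0.073971
  k=1: (−1)^1·1.0000/(1)·0.2720^0·0.9623^2 = -0.926029
d^1_{0,0}(2.5907) = +0.073971 -0.926029 = -0.852058
|D^1_{0,0}|² = |d^1_{0,0}(β)|² = (-0.852058)² = 0.726002 (the z-rotation phases have unit modulus)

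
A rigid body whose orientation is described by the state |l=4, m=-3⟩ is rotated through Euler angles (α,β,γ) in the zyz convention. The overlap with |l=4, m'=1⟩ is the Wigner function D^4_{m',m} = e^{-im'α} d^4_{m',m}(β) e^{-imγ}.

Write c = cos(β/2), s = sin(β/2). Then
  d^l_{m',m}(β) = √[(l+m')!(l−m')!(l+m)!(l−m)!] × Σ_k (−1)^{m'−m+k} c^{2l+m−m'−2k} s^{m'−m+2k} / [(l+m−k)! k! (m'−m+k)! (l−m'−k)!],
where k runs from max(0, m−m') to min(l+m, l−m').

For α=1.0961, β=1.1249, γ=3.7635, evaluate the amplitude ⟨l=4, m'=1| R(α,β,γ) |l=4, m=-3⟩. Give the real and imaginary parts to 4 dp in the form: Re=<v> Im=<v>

Re=-0.2996 Im=-0.2903

D^4_{1,-3}(1.0961,1.1249,3.7635) = e^{-i·1·1.0961}·d^4_{1,-3}(1.1249)·e^{-i·-3·3.7635}. Compute d first:
With c≡cos(β/2)=0.845951 and s≡sin(β/2)=0.533260, N=[120·6·1·5040]^{1/2}=1904.940944
k: max(0,(-3)−(1))=0 … min(4+(-3),4−(1))=1
  k=0: (−1)^4·1904.9409/(144)·0.8460^4·0.5333^4 = +0.547845
  k=1: (−1)^5·1904.9409/(240)·0.8460^2·0.5333^6 = -0.130616
d^4_{1,-3}(1.1249) = +0.547845 -0.130616 = +0.417229
Attach z-rotation phases: D = e^{-i(1)(1.0961)}·(+0.417229)·e^{-i(-3)(3.7635)} = -0.299643-0.290334i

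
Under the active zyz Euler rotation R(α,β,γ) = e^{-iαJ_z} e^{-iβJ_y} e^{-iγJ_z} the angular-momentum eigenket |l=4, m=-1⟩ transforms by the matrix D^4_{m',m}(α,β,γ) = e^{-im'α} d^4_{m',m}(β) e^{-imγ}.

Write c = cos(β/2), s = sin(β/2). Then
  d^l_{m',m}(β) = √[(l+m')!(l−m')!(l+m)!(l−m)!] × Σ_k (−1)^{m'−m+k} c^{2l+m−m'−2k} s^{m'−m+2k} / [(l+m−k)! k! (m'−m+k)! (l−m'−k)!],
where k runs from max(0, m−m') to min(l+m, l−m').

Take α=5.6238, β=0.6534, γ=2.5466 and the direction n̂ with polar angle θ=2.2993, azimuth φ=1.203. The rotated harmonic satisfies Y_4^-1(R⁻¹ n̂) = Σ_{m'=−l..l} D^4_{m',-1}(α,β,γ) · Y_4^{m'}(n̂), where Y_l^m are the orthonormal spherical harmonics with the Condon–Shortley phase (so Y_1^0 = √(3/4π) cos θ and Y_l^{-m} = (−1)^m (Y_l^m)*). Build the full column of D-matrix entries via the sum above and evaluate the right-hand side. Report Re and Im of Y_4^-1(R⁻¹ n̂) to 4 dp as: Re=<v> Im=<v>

Re=-0.0026 Im=-0.0091

Need the full column D^4_{m',-1} for m'=−4..4 at α=5.6238, β=0.6534, γ=2.5466.
cos(β/2)=0.947107, sin(β/2)=0.320919
d^4_{-4,-1}: single k=3 term ⇒ +0.188485;  D = +0.187706-0.017117i
d^4_{-3,-1}: k∈[2..3] ⇒ +0.590004 -0.112901 = +0.477103;  D = +0.402074+0.256835i
d^4_{-2,-1}: k∈[1..3] ⇒ +0.930731 -0.534304 +0.040897 = +0.437324;  D = +0.147064+0.411855i
d^4_{-1,-1}: k∈[0..3] ⇒ +0.647427 -1.115003 +0.256035 -0.009799 = -0.221340;  D = +0.068873-0.210351i
d^4_{0,-1}: k∈[0..3] ⇒ -0.981076 +0.675846 -0.077596 +0.001485 = -0.381341;  D = +0.315809-0.213743i
d^4_{1,-1}: k∈[0..3] ⇒ +0.743335 -0.256035 +0.014698 -0.000113 = +0.501886;  D = -0.500845-0.032295i
d^4_{2,-1}: k∈[0..2] ⇒ -0.356202 +0.061345 -0.001409 = -0.296266;  D = +0.221995+0.196193i
d^4_{3,-1}: k∈[0..1] ⇒ +0.112901 -0.007778 = +0.105123;  D = -0.019609-0.103278i
d^4_{4,-1}: single k=0 term ⇒ -0.021641;  D = -0.009835+0.019277i
Y_4^{m'}(θ=2.2993,φ=1.203) and Σ D·Y over m':
  (+0.1877-0.0171i)·(+0.0136+0.1365i)  (+0.4021+0.2568i)·(+0.3091-0.1560i)  (+0.1471+0.4119i)·(-0.2904-0.2628i)  (+0.0689-0.2104i)·(-0.0087+0.0225i)  (+0.3158-0.2137i)·(-0.3619+0.0000i)  (-0.5008-0.0323i)·(+0.0087+0.0225i)  (+0.2220+0.1962i)·(-0.2904+0.2628i)  (-0.0196-0.1033i)·(-0.3091-0.1560i)  (-0.0098+0.0193i)·(+0.0136-0.1365i)
Y_4^-1(R⁻¹ n̂) = -0.002584-0.009050i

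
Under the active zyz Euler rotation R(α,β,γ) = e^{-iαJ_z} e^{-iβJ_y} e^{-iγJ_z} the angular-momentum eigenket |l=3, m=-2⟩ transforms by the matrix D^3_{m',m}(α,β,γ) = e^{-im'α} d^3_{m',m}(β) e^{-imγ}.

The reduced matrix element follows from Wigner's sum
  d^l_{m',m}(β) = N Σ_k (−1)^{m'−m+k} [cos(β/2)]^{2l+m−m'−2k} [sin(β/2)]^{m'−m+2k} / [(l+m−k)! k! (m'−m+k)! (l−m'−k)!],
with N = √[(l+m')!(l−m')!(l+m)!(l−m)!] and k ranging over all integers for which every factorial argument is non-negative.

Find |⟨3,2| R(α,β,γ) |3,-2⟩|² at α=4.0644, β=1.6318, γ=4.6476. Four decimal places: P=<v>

First d^3_{2,-2}(β=1.6318), then the phase factors e^{-i(2)α} and e^{-i(-2)γ}:
c=cos(1.6318/2)=0.685213, s=sin(1.6318/2)=0.728343; N=√[120·1·1·120]=120.000000
Admissible k: 0..1 (factorial args all ≥0)
  k=0: (−1)^4·120.0000/(24)·0.6852^2·0.7283^4 = +0.660639
  k=1: (−1)^5·120.0000/(120)·0.6852^0·0.7283^6 = -0.149284
d^3_{2,-2}(1.6318) = +0.660639 -0.149284 = +0.511355
|D^3_{2,-2}|² = |d^3_{2,-2}(β)|² = (+0.511355)² = 0.261484 (the z-rotation phases have unit modulus)

P=0.2615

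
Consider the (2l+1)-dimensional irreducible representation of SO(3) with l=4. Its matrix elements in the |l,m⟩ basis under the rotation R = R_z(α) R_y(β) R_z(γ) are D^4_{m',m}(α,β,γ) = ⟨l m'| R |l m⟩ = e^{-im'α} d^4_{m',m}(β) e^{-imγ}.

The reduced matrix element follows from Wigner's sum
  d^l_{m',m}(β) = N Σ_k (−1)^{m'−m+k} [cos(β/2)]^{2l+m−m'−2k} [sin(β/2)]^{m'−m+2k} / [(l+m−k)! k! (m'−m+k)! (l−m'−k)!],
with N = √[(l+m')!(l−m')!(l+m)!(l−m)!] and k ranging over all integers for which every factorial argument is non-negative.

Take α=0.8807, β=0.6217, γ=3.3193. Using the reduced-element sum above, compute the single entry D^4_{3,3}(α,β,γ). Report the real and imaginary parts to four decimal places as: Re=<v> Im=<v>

Split into d^4_{3,3}(β=0.6217) × two z-phases.
With c≡cos(β/2)=0.952074 and s≡sin(β/2)=0.305868, N=[5040·1·5040·1]^{1/2}=5040.000000
k∈{0,1} keeps every argument non-negative
  k=0: (−1)^0·5040.0000/(5040)·0.9521^8·0.3059^0 = +0.675096
  k=1: (−1)^1·5040.0000/(720)·0.9521^6·0.3059^2 = -0.487742
d^4_{3,3}(0.6217) = +0.675096 -0.487742 = +0.187354
Phases: e^{-i·(3)·0.8807}=-0.877826-0.478980i, e^{-i·(3)·3.3193}=-0.861225+0.508225i ⇒ D=+0.187248-0.006299i

Re=0.1872 Im=-0.0063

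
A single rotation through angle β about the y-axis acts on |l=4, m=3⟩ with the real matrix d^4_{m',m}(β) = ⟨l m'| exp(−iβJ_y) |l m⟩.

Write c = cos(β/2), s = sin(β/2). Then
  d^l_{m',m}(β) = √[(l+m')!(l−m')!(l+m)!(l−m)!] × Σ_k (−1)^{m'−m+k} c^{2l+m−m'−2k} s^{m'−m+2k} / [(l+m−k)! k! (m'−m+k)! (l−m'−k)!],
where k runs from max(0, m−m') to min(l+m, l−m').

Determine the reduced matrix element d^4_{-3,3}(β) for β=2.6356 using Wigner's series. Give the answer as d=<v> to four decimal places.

d^4_{-3,3}(β=2.6356) via Wigner's sum:
With c≡cos(β/2)=0.250306 and s≡sin(β/2)=0.968167, N=[1·5040·5040·1]^{1/2}=5040.000000
k: max(0,(3)−(-3))=6 … min(4+(3),4−(-3))=7
  k=6: (−1)^0·5040.0000/(720)·0.2503^2·0.9682^6 = +0.361195
  k=7: (−1)^1·5040.0000/(5040)·0.2503^0·0.9682^8 = -0.771972
d^4_{-3,3}(2.6356) = +0.361195 -0.771972 = -0.410777

d=-0.4108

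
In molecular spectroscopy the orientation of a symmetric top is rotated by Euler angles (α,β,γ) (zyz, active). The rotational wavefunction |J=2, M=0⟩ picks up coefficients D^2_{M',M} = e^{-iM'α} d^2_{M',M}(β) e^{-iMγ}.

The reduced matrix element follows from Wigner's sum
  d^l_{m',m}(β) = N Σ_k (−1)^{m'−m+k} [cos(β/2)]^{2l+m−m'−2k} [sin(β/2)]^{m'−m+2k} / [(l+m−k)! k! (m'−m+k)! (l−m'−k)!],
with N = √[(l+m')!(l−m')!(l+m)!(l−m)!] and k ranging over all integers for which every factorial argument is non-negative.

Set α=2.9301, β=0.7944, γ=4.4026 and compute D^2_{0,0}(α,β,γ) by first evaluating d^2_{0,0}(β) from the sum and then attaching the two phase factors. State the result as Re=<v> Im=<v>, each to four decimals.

Re=0.2365 Im=0.0000

Split into d^2_{0,0}(β=0.7944) × two z-phases.
With c≡cos(β/2)=0.922148 and s≡sin(β/2)=0.386838, N=[2·2·2·2]^{1/2}=4.000000
k: max(0,(0)−(0))=0 … min(2+(0),2−(0))=2
  k=0: (−1)^0·4.0000/(4)·0.9221^4·0.3868^0 = +0.723106
  k=1: (−1)^1·4.0000/(1)·0.9221^2·0.3868^2 = -0.509001
  k=2: (−1)^2·4.0000/(4)·0.9221^0·0.3868^4 = +0.022393
d^2_{0,0}(0.7944) = +0.723106 -0.509001 +0.022393 = +0.236498
Attach z-rotation phases: D = e^{-i(0)(2.9301)}·(+0.236498)·e^{-i(0)(4.4026)} = +0.236498+0.000000i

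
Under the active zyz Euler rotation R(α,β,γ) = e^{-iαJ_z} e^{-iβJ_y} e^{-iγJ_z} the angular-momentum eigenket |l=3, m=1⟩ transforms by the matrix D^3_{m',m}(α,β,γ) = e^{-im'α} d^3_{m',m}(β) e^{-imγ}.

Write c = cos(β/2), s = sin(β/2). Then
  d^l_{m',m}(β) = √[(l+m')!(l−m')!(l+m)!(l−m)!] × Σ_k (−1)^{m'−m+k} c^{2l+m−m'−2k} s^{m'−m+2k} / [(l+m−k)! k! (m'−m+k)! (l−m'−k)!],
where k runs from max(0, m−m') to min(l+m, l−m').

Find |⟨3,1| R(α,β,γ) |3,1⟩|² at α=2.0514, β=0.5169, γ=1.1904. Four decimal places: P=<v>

P=0.1474

Split into d^3_{1,1}(β=0.5169) × two z-phases.
With c≡cos(β/2)=0.966787 and s≡sin(β/2)=0.255582, N=[24·2·24·2]^{1/2}=48.000000
k: max(0,(1)−(1))=0 … min(3+(1),3−(1))=2
  k=0: (−1)^0·48.0000/(48)·0.9668^6·0.2556^0 = +0.816555
  k=1: (−1)^1·48.0000/(6)·0.9668^4·0.2556^2 = -0.456536
  k=2: (−1)^2·48.0000/(8)·0.9668^2·0.2556^4 = +0.023930
d^3_{1,1}(0.5169) = +0.816555 -0.456536 +0.023930 = +0.383949
|D^3_{1,1}|² = |d^3_{1,1}(β)|² = (+0.383949)² = 0.147416 (the z-rotation phases have unit modulus)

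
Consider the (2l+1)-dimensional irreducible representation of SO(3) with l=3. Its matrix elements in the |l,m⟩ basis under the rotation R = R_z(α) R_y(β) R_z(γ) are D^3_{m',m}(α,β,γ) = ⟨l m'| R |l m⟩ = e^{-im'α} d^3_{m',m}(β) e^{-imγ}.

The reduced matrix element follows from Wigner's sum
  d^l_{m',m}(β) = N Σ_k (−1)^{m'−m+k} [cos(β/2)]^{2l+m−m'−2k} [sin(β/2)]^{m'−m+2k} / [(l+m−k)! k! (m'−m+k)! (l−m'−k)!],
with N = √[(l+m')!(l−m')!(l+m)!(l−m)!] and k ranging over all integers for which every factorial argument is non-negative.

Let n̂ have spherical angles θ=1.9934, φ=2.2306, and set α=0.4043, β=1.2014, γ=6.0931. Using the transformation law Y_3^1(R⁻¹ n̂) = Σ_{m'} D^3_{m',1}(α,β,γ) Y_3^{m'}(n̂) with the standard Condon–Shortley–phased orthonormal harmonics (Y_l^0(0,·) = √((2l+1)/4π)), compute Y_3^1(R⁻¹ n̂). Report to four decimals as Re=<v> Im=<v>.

Re=0.0140 Im=0.1017

Need the full column D^3_{m',1} for m'=−3..3 at α=0.4043, β=1.2014, γ=6.0931.
cos(β/2)=0.824940, sin(β/2)=0.565220
d^3_{-3,1}: single k=4 term ⇒ +0.269005;  D = +0.044930+0.265227i
d^3_{-2,1}: k∈[3..4] ⇒ +0.641136 -0.150491 = +0.490645;  D = +0.265639+0.412515i
d^3_{-1,1}: k∈[2..4] ⇒ +0.887720 -0.555655 +0.032607 = +0.364672;  D = +0.302128+0.204216i
d^3_{0,1}: k∈[1..3] ⇒ +0.748032 -1.053494 +0.164855 = -0.140607;  D = -0.138074-0.026567i
d^3_{1,1}: k∈[0..2] ⇒ +0.315163 -1.183627 +0.416741 = -0.451723;  D = -0.441399+0.096027i
d^3_{2,1}: k∈[0..1] ⇒ -0.682857 +0.641136 = -0.041721;  D = -0.033992+0.024191i
d^3_{3,1}: single k=0 term ⇒ +0.573021;  D = +0.298524-0.489118i
Y_3^{m'}(θ=1.9934,φ=2.2306) and Σ D·Y over m':
  (+0.0449+0.2652i)·(+0.2905-0.1258i)  (+0.2656+0.4125i)·(+0.0867-0.3377i)  (+0.3021+0.2042i)·(+0.0287+0.0370i)  (-0.1381-0.0266i)·(+0.3304+0.0000i)  (-0.4414+0.0960i)·(-0.0287+0.0370i)  (-0.0340+0.0242i)·(+0.0867+0.3377i)  (+0.2985-0.4891i)·(-0.2905-0.1258i)
Y_3^1(R⁻¹ n̂) = +0.014012+0.101738i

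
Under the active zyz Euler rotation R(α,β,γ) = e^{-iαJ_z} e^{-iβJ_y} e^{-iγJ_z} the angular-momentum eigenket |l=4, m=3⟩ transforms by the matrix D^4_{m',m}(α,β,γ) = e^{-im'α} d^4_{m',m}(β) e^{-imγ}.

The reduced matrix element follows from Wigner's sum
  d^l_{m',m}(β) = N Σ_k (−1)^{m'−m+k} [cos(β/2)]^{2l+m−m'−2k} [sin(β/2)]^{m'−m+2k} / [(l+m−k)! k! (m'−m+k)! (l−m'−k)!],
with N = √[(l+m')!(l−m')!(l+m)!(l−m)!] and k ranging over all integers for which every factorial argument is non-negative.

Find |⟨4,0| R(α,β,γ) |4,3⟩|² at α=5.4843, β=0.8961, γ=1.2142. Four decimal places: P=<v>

First d^4_{0,3}(β=0.8961), then the phase factors e^{-i(0)α} and e^{-i(3)γ}:
Half-angle: c=0.901294, s=0.433209. N=√(24·24·5040·1)=1703.830978
Admissible k: 3..4 (factorial args all ≥0)
  k=3: (−1)^0·1703.8310/(144)·0.9013^5·0.4332^3 = +0.572120
  k=4: (−1)^1·1703.8310/(144)·0.9013^3·0.4332^5 = -0.132175
d^4_{0,3}(0.8961) = +0.572120 -0.132175 = +0.439945
|D^4_{0,3}|² = |d^4_{0,3}(β)|² = (+0.439945)² = 0.193552 (the z-rotation phases have unit modulus)

P=0.1936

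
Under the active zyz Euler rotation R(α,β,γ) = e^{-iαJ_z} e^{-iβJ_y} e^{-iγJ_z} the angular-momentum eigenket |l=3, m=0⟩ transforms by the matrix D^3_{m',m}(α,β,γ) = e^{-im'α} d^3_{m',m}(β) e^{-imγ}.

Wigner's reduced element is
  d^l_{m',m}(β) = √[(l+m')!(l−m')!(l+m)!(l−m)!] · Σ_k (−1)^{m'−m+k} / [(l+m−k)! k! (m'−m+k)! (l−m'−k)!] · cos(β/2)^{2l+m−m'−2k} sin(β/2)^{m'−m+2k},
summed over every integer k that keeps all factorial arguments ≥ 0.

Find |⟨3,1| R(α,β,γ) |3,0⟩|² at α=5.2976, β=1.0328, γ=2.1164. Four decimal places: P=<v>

First d^3_{1,0}(β=1.0328), then the phase factors e^{-i(1)α} and e^{-i(0)γ}:
With c≡cos(β/2)=0.869602 and s≡sin(β/2)=0.493753, N=[24·2·6·6]^{1/2}=41.569219
k∈{0,1,2} keeps every argument non-negative
  k=0: (−1)^1·41.5692/(12)·0.8696^5·0.4938^1 = -0.850557
  k=1: (−1)^2·41.5692/(4)·0.8696^3·0.4938^3 = +0.822626
  k=2: (−1)^3·41.5692/(12)·0.8696^1·0.4938^5 = -0.088401
d^3_{1,0}(1.0328) = -0.850557 +0.822626 -0.088401 = -0.116332
|D^3_{1,0}|² = |d^3_{1,0}(β)|² = (-0.116332)² = 0.013533 (the z-rotation phases have unit modulus)

P=0.0135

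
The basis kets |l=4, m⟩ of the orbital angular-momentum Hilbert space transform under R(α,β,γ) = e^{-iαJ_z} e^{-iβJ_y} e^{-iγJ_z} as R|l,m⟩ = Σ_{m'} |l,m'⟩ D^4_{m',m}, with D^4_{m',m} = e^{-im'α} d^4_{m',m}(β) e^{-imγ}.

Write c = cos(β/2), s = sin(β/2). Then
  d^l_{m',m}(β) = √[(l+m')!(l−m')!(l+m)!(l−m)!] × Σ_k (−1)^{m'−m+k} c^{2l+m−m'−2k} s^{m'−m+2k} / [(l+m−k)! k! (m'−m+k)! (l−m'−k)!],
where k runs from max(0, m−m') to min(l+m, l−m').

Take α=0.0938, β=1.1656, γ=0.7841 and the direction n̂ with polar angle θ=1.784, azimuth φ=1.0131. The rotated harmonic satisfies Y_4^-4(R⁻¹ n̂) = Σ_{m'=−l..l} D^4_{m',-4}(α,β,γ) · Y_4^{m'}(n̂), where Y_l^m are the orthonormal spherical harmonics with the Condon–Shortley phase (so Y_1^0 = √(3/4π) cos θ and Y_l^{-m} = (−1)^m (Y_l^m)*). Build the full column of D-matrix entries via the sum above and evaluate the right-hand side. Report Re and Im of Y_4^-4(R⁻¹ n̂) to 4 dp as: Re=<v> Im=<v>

Re=0.1163 Im=-0.2484

Need the full column D^4_{m',-4} for m'=−4..4 at α=0.0938, β=1.1656, γ=0.7841.
cos(β/2)=0.834925, sin(β/2)=0.550364
d^4_{-4,-4}: single k=0 term ⇒ +0.236145;  D = -0.220164-0.085395i
d^4_{-3,-4}: single k=0 term ⇒ -0.440278;  D = +0.423590+0.120068i
d^4_{-2,-4}: single k=0 term ⇒ +0.542954;  D = -0.533947-0.098491i
d^4_{-1,-4}: single k=0 term ⇒ -0.506152;  D = +0.504166+0.044790i
d^4_{0,-4}: single k=0 term ⇒ +0.373025;  D = -0.373020+0.001937i
d^4_{1,-4}: single k=0 term ⇒ -0.219931;  D = +0.218854-0.021736i
d^4_{2,-4}: single k=0 term ⇒ +0.102512;  D = -0.100612+0.019641i
d^4_{3,-4}: single k=0 term ⇒ -0.036120;  D = +0.034646-0.010210i
d^4_{4,-4}: single k=0 term ⇒ +0.008418;  D = -0.007816+0.003125i
Y_4^{m'}(θ=1.784,φ=1.0131) and Σ D·Y over m':
  (-0.2202-0.0854i)·(-0.2476+0.3190i)  (+0.4236+0.1201i)·(+0.2460+0.0252i)  (-0.5339-0.0985i)·(+0.0965+0.1970i)  (+0.5042+0.0448i)·(+0.1391-0.2230i)  (-0.3730+0.0019i)·(+0.1827+0.0000i)  (+0.2189-0.0217i)·(-0.1391-0.2230i)  (-0.1006+0.0196i)·(+0.0965-0.1970i)  (+0.0346-0.0102i)·(-0.2460+0.0252i)  (-0.0078+0.0031i)·(-0.2476-0.3190i)
Y_4^-4(R⁻¹ n̂) = +0.116297-0.248388i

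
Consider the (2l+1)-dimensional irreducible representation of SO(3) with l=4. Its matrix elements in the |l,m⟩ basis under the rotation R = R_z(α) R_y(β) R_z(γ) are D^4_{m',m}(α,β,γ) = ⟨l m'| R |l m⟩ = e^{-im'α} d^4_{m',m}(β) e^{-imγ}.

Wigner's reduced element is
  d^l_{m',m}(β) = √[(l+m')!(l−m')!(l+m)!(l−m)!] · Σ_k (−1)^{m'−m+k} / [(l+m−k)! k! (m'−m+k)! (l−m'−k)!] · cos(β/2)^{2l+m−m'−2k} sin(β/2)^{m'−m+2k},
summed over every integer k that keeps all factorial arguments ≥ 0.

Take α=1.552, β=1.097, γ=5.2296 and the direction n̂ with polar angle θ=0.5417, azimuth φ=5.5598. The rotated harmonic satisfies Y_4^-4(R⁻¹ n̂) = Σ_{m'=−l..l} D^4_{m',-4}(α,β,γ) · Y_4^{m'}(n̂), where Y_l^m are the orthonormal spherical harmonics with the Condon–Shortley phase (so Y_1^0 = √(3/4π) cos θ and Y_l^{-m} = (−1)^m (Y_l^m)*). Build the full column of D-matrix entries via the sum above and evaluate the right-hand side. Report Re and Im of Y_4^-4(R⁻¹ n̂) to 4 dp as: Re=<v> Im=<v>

Re=0.3922 Im=0.1877

Need the full column D^4_{m',-4} for m'=−4..4 at α=1.552, β=1.097, γ=5.2296.
cos(β/2)=0.853308, sin(β/2)=0.521408
d^4_{-4,-4}: single k=0 term ⇒ +0.281090;  D = -0.115351+0.256331i
d^4_{-3,-4}: single k=0 term ⇒ -0.485805;  D = -0.439189-0.207652i
d^4_{-2,-4}: single k=0 term ⇒ +0.555351;  D = +0.246774-0.497512i
d^4_{-1,-4}: single k=0 term ⇒ -0.479904;  D = +0.425839+0.221291i
d^4_{0,-4}: single k=0 term ⇒ +0.327855;  D = -0.156620+0.288026i
d^4_{1,-4}: single k=0 term ⇒ -0.179184;  D = -0.155779-0.088542i
d^4_{2,-4}: single k=0 term ⇒ +0.077420;  D = +0.039515-0.066577i
d^4_{3,-4}: single k=0 term ⇒ -0.025287;  D = +0.021499+0.013313i
d^4_{4,-4}: single k=0 term ⇒ +0.005463;  D = -0.002963+0.004590i
Y_4^{m'}(θ=0.5417,φ=5.5598) and Σ D·Y over m':
  (-0.1154+0.2563i)·(-0.0303+0.0077i)  (-0.4392-0.2077i)·(-0.0829+0.1214i)  (+0.2468-0.4975i)·(+0.0455+0.3653i)  (+0.4258+0.2213i)·(+0.3351+0.2959i)  (-0.1566+0.2880i)·(-0.0169+0.0000i)  (-0.1558-0.0885i)·(-0.3351+0.2959i)  (+0.0395-0.0666i)·(+0.0455-0.3653i)  (+0.0215+0.0133i)·(+0.0829+0.1214i)  (-0.0030+0.0046i)·(-0.0303-0.0077i)
Y_4^-4(R⁻¹ n̂) = +0.392160+0.187744i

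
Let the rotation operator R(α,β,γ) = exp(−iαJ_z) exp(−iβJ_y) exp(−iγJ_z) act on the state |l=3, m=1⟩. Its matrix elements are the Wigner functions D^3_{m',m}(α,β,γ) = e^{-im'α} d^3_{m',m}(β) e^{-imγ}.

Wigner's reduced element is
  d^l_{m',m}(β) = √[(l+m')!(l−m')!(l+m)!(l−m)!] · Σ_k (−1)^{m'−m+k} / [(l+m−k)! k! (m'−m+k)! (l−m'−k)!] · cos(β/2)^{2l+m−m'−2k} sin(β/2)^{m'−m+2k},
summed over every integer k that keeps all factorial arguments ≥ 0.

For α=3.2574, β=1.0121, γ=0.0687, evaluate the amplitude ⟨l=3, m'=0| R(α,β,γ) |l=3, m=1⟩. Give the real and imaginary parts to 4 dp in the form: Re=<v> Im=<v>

Re=0.1483 Im=-0.0102

Split into d^3_{0,1}(β=1.0121) × two z-phases.
With c≡cos(β/2)=0.874666 and s≡sin(β/2)=0.484726, N=[6·6·24·2]^{1/2}=41.569219
Admissible k: 1..3 (factorial args all ≥0)
  k=1: (−1)^0·41.5692/(12)·0.8747^5·0.4847^1 = +0.859604
  k=2: (−1)^1·41.5692/(4)·0.8747^3·0.4847^3 = -0.792005
  k=3: (−1)^2·41.5692/(12)·0.8747^1·0.4847^5 = +0.081080
d^3_{0,1}(1.0121) = +0.859604 -0.792005 +0.081080 = +0.148679
Attach z-rotation phases: D = e^{-i(0)(3.2574)}·(+0.148679)·e^{-i(1)(0.0687)} = +0.148328-0.010206i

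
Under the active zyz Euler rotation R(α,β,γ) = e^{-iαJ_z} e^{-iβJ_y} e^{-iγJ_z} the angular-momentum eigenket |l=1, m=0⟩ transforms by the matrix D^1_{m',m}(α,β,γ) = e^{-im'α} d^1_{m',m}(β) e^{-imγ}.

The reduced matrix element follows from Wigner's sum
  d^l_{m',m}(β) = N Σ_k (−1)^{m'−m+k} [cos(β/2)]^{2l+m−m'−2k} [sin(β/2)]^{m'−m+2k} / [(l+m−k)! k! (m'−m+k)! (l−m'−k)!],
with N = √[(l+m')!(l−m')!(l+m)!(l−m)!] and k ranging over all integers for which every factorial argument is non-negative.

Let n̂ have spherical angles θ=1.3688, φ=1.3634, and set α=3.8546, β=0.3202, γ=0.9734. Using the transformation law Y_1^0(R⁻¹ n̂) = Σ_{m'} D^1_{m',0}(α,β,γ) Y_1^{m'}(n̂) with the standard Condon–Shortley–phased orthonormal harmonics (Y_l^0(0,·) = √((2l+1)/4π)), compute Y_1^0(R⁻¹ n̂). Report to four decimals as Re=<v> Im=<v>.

Need the full column D^1_{m',0} for m'=−1..1 at α=3.8546, β=0.3202, γ=0.9734.
cos(β/2)=0.987211, sin(β/2)=0.159417
d^1_{-1,0}: single k=1 term ⇒ +0.222566;  D = -0.168349-0.145583i
d^1_{0,0}: k∈[0..1] ⇒ +0.974586 -0.025414 = +0.949172;  D = +0.949172+0.000000i
d^1_{1,0}: single k=0 term ⇒ -0.222566;  D = +0.168349-0.145583i
Y_1^{m'}(θ=1.3688,φ=1.3634) and Σ D·Y over m':
  (-0.1683-0.1456i)·(+0.0697-0.3312i)  (+0.9492+0.0000i)·(+0.0980+0.0000i)  (+0.1683-0.1456i)·(-0.0697-0.3312i)
Y_1^0(R⁻¹ n̂) = -0.026862+0.000000i

Re=-0.0269 Im=0.0000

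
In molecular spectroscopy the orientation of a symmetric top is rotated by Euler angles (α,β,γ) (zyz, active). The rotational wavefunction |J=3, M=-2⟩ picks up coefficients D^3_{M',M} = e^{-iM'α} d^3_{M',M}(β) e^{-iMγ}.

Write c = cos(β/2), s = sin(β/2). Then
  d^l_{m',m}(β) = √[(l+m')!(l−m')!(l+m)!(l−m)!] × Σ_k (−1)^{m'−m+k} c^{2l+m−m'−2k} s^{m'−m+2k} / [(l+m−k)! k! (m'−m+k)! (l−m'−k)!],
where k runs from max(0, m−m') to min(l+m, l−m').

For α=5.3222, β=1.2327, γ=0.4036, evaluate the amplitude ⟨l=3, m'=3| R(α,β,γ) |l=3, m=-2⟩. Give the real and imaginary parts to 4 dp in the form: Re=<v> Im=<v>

D^3_{3,-2}(5.3222,1.2327,0.4036) = e^{-i·3·5.3222}·d^3_{3,-2}(1.2327)·e^{-i·-2·0.4036}. Compute d first:
With c≡cos(β/2)=0.815994 and s≡sin(β/2)=0.578061, N=[720·1·1·120]^{1/2}=293.938769
k∈{0} keeps every argument non-negative
  k=0: (−1)^5·293.9388/(120)·0.8160^1·0.5781^5 = -0.129012
d^3_{3,-2}(1.2327) = -0.129012
Attach z-rotation phases: D = e^{-i(3)(5.3222)}·(-0.129012)·e^{-i(-2)(0.4036)} = +0.110083+0.067275i

Re=0.1101 Im=0.0673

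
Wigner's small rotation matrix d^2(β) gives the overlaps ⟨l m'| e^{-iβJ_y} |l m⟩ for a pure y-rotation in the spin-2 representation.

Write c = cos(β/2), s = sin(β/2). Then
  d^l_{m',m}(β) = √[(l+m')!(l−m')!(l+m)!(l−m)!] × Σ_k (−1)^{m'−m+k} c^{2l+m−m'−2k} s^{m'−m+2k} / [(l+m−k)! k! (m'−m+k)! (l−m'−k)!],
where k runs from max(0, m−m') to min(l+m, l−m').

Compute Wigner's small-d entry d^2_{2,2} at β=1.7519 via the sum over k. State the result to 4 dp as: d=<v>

d^2_{2,2}(β=1.7519) via Wigner's sum:
With c≡cos(β/2)=0.640267 and s≡sin(β/2)=0.768152, N=[24·1·24·1]^{1/2}=24.000000
k: max(0,(2)−(2))=0 … min(2+(2),2−(2))=0
  k=0: (−1)^0·24.0000/(24)·0.6403^4·0.7682^0 = +0.168053
d^2_{2,2}(1.7519) = +0.168053

d=0.1681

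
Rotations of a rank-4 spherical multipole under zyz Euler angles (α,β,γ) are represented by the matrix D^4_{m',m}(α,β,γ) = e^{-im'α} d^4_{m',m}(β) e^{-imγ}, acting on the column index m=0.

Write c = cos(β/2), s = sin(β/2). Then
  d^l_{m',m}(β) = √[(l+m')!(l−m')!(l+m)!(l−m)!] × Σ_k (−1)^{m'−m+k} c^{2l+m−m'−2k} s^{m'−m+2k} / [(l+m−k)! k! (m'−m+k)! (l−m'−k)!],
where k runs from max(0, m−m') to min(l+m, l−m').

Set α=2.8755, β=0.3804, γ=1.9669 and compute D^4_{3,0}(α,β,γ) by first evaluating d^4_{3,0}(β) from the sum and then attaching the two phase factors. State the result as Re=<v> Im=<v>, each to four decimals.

Re=0.0491 Im=0.0503

D^4_{3,0}(2.8755,0.3804,1.9669) = e^{-i·3·2.8755}·d^4_{3,0}(0.3804)·e^{-i·0·1.9669}. Compute d first:
c=cos(0.3804/2)=0.981966, s=sin(0.3804/2)=0.189055; N=√[5040·1·24·24]=1703.830978
k: max(0,(0)−(3))=0 … min(4+(0),4−(3))=1
  k=0: (−1)^3·1703.8310/(144)·0.9820^5·0.1891^3 = -0.072998
  k=1: (−1)^4·1703.8310/(144)·0.9820^3·0.1891^5 = +0.002706
d^4_{3,0}(0.3804) = -0.072998 +0.002706 = -0.070293
Attach z-rotation phases: D = e^{-i(3)(2.8755)}·(-0.070293)·e^{-i(0)(1.9669)} = +0.049060+0.050340i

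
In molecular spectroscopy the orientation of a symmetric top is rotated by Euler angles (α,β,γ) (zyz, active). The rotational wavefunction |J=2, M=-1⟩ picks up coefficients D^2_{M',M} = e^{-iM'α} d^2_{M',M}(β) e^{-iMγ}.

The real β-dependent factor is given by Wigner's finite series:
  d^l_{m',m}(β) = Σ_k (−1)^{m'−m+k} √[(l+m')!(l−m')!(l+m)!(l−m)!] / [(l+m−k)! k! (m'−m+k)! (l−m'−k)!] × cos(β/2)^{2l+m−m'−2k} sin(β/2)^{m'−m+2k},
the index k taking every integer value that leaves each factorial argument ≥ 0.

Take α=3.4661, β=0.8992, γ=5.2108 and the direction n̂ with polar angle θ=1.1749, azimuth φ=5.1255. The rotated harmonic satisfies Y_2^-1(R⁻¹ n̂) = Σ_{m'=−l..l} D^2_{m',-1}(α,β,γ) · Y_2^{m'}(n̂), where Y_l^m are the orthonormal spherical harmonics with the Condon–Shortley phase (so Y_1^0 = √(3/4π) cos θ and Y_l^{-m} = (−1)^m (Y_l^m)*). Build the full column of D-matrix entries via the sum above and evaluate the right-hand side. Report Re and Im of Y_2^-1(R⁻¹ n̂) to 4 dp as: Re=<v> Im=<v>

Re=-0.1327 Im=-0.0176

Need the full column D^2_{m',-1} for m'=−2..2 at α=3.4661, β=0.8992, γ=5.2108.
cos(β/2)=0.900621, sin(β/2)=0.434605
d^2_{-2,-1}: single k=1 term ⇒ +0.634967;  D = +0.578906-0.260867i
d^2_{-1,-1}: k∈[0..1] ⇒ +0.657913 -0.459616 = +0.198296;  D = -0.145378+0.134858i
d^2_{0,-1}: k∈[0..1] ⇒ -0.777673 +0.181093 = -0.596579;  D = -0.285183+0.524001i
d^2_{1,-1}: k∈[0..1] ⇒ +0.459616 -0.035676 = +0.423940;  D = -0.073354+0.417546i
d^2_{2,-1}: single k=0 term ⇒ -0.147862;  D = +0.022185+0.146189i
Y_2^{m'}(θ=1.1749,φ=5.1255) and Σ D·Y over m':
  (+0.5789-0.2609i)·(-0.2228+0.2418i)  (-0.1454+0.1349i)·(+0.1104+0.2518i)  (-0.2852+0.5240i)·(-0.1747+0.0000i)  (-0.0734+0.4175i)·(-0.1104+0.2518i)  (+0.0222+0.1462i)·(-0.2228-0.2418i)
Y_2^-1(R⁻¹ n̂) = -0.132714-0.017618i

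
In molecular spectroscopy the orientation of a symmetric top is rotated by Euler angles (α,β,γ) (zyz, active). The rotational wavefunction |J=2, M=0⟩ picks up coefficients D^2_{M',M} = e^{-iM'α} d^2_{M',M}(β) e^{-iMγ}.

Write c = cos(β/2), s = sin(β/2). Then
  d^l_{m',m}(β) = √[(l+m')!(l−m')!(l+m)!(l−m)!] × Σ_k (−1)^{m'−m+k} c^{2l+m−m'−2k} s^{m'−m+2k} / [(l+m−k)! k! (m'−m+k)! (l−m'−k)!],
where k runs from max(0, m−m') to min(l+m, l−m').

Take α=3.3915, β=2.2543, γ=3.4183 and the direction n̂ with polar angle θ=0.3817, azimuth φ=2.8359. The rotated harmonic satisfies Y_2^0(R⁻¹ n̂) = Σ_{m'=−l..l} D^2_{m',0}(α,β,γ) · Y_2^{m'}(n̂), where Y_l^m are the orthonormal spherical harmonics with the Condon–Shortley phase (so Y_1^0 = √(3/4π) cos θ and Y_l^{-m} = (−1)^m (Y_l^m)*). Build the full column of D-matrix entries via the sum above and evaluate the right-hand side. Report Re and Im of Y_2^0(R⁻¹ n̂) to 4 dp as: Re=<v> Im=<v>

Need the full column D^2_{m',0} for m'=−2..2 at α=3.3915, β=2.2543, γ=3.4183.
cos(β/2)=0.429236, sin(β/2)=0.903193
d^2_{-2,0}: single k=2 term ⇒ +0.368153;  D = +0.323117+0.176442i
d^2_{-1,0}: k∈[1..2] ⇒ +0.174962 -0.774662 = -0.599700;  D = +0.581071+0.148314i
d^2_{0,0}: k∈[0..2] ⇒ +0.033946 -0.601191 +0.665459 = +0.098214;  D = +0.098214+0.000000i
d^2_{1,0}: k∈[0..1] ⇒ -0.174962 +0.774662 = +0.599700;  D = -0.581071+0.148314i
d^2_{2,0}: single k=0 term ⇒ +0.368153;  D = +0.323117-0.176442i
Y_2^{m'}(θ=0.3817,φ=2.8359) and Σ D·Y over m':
  (+0.3231+0.1764i)·(+0.0439+0.0308i)  (+0.5811+0.1483i)·(-0.2547-0.0804i)  (+0.0982+0.0000i)·(+0.4995+0.0000i)  (-0.5811+0.1483i)·(+0.2547-0.0804i)  (+0.3231-0.1764i)·(+0.0439-0.0308i)
Y_2^0(R⁻¹ n̂) = -0.205572+0.000000i

Re=-0.2056 Im=0.0000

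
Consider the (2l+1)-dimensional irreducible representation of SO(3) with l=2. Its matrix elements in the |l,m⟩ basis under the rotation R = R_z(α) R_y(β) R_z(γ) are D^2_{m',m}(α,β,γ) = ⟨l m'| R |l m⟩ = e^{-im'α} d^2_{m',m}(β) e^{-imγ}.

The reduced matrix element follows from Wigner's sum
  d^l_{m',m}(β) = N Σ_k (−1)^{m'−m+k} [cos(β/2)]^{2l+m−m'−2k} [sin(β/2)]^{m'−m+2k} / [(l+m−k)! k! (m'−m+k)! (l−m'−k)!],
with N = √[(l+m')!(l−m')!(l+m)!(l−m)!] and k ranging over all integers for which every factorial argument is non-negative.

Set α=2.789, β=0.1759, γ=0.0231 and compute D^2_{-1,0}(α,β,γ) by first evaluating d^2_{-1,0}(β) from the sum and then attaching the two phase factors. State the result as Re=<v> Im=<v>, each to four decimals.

First d^2_{-1,0}(β=0.1759), then the phase factors e^{-i(-1)α} and e^{-i(0)γ}:
Half-angle: c=0.996135, s=0.087837. N=√(1·6·2·2)=4.898979
k∈{1,2} keeps every argument non-negative
  k=1: (−1)^0·4.8990/(2)·0.9961^3·0.0878^1 = +0.212670
  k=2: (−1)^1·4.8990/(2)·0.9961^1·0.0878^3 = -0.001654
d^2_{-1,0}(0.1759) = +0.212670 -0.001654 = +0.211016
Attach z-rotation phases: D = e^{-i(-1)(2.789)}·(+0.211016)·e^{-i(0)(0.0231)} = -0.198035+0.072871i

Re=-0.1980 Im=0.0729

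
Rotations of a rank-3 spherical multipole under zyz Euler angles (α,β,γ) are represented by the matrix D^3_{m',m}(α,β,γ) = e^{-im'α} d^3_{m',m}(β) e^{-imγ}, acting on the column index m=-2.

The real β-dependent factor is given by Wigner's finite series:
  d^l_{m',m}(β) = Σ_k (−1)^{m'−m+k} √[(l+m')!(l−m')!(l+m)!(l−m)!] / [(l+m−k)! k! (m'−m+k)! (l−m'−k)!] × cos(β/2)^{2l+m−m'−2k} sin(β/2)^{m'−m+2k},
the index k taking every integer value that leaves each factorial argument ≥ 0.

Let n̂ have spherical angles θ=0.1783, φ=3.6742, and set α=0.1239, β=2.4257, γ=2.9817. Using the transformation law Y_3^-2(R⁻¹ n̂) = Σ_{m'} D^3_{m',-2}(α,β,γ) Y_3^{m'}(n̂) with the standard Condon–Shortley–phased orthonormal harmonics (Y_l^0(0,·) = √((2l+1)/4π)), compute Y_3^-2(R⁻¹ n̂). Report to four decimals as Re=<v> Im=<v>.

Need the full column D^3_{m',-2} for m'=−3..3 at α=0.1239, β=2.4257, γ=2.9817.
cos(β/2)=0.350351, sin(β/2)=0.936618
d^3_{-3,-2}: single k=1 term ⇒ +0.012110;  D = +0.012094+0.000628i
d^3_{-2,-2}: k∈[0..1] ⇒ +0.001849 -0.066086 = -0.064237;  D = -0.064071+0.004620i
d^3_{-1,-2}: k∈[0..1] ⇒ -0.015634 +0.223475 = +0.207841;  D = +0.203866-0.040453i
d^3_{0,-2}: k∈[0..1] ⇒ +0.072394 -0.517391 = -0.444997;  D = -0.422437+0.139891i
d^3_{1,-2}: k∈[0..1] ⇒ -0.223475 +0.798578 = +0.575102;  D = +0.519418-0.246875i
d^3_{2,-2}: k∈[0..1] ⇒ +0.472311 -0.675112 = -0.202801;  D = -0.171002+0.109025i
d^3_{3,-2}: single k=0 term ⇒ -0.618576;  D = -0.476489+0.394455i
Y_3^{m'}(θ=0.1783,φ=3.6742) and Σ D·Y over m':
  (+0.0121+0.0006i)·(+0.0001+0.0023i)  (-0.0641+0.0046i)·(+0.0153-0.0277i)  (+0.2039-0.0405i)·(-0.1897+0.1118i)  (-0.4224+0.1399i)·(+0.6768+0.0000i)  (+0.5194-0.2469i)·(+0.1897+0.1118i)  (-0.1710+0.1090i)·(+0.0153+0.0277i)  (-0.4765+0.3945i)·(-0.0001+0.0023i)
Y_3^-2(R⁻¹ n̂) = -0.201257+0.134074i

Re=-0.2013 Im=0.1341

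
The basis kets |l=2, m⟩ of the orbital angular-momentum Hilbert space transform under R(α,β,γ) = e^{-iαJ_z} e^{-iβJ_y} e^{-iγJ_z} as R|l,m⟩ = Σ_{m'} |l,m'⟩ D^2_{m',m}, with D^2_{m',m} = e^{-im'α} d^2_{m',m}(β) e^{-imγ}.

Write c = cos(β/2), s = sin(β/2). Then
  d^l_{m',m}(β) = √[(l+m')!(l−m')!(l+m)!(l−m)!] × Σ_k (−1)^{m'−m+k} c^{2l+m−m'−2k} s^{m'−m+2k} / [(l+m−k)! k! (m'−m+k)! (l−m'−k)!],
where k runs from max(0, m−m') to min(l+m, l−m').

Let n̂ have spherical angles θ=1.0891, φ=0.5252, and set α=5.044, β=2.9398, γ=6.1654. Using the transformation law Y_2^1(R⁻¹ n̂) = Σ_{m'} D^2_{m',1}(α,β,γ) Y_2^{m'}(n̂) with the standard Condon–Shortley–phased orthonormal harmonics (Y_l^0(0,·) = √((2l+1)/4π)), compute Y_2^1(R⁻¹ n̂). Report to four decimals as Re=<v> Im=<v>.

Re=-0.0108 Im=0.3289

Need the full column D^2_{m',1} for m'=−2..2 at α=5.044, β=2.9398, γ=6.1654.
cos(β/2)=0.100725, sin(β/2)=0.994914
d^2_{-2,1}: single k=3 term ⇒ +0.198392;  D = -0.140899-0.139667i
d^2_{-1,1}: k∈[2..3] ⇒ +0.030128 -0.979812 = -0.949684;  D = -0.412563+0.855389i
d^2_{0,1}: k∈[1..2] ⇒ +0.002490 -0.242980 = -0.240490;  D = -0.238823-0.028261i
d^2_{1,1}: k∈[0..1] ⇒ +0.000103 -0.030128 = -0.030025;  D = -0.006371-0.029341i
d^2_{2,1}: single k=0 term ⇒ -0.002033;  D = +0.001738-0.001055i
Y_2^{m'}(θ=1.0891,φ=0.5252) and Σ D·Y over m':
  (-0.1409-0.1397i)·(+0.1508-0.2632i)  (-0.4126+0.8554i)·(+0.2744-0.1590i)  (-0.2388-0.0283i)·(-0.1123+0.0000i)  (-0.0064-0.0293i)·(-0.2744-0.1590i)  (+0.0017-0.0011i)·(+0.1508+0.2632i)
Y_2^1(R⁻¹ n̂) = -0.010758+0.328914i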